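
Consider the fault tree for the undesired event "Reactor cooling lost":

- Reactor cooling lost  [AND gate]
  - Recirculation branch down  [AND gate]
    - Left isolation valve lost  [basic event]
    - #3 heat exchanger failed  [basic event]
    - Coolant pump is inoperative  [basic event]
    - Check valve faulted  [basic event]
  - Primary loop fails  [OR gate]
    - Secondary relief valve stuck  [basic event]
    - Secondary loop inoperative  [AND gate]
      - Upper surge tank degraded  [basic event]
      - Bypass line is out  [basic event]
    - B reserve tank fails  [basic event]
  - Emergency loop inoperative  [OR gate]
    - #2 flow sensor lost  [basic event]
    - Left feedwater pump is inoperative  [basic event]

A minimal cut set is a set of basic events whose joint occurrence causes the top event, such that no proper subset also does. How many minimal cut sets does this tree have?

Recirculation branch down [AND]: one cut set from each child combined → 1 × 1 × 1 × 1 = 1 cut set(s).
Secondary loop inoperative [AND]: one cut set from each child combined → 1 × 1 = 1 cut set(s).
Primary loop fails [OR]: union of children's cut sets → 3 cut set(s).
Emergency loop inoperative [OR]: union of children's cut sets → 2 cut set(s).
Reactor cooling lost [AND]: one cut set from each child combined → 1 × 3 × 2 = 6 cut set(s).
Minimal cut sets: {#2 flow sensor lost, #3 heat exchanger failed, Check valve faulted, Coolant pump is inoperative, Left isolation valve lost, Secondary relief valve stuck}; {#3 heat exchanger failed, Check valve faulted, Coolant pump is inoperative, Left feedwater pump is inoperative, Left isolation valve lost, Secondary relief valve stuck}; {#2 flow sensor lost, #3 heat exchanger failed, Bypass line is out, Check valve faulted, Coolant pump is inoperative, Left isolation valve lost, Upper surge tank degraded}; {#3 heat exchanger failed, Bypass line is out, Check valve faulted, Coolant pump is inoperative, Left feedwater pump is inoperative, Left isolation valve lost, Upper surge tank degraded}; {#2 flow sensor lost, #3 heat exchanger failed, B reserve tank fails, Check valve faulted, Coolant pump is inoperative, Left isolation valve lost}; {#3 heat exchanger failed, B reserve tank fails, Check valve faulted, Coolant pump is inoperative, Left feedwater pump is inoperative, Left isolation valve lost}.

6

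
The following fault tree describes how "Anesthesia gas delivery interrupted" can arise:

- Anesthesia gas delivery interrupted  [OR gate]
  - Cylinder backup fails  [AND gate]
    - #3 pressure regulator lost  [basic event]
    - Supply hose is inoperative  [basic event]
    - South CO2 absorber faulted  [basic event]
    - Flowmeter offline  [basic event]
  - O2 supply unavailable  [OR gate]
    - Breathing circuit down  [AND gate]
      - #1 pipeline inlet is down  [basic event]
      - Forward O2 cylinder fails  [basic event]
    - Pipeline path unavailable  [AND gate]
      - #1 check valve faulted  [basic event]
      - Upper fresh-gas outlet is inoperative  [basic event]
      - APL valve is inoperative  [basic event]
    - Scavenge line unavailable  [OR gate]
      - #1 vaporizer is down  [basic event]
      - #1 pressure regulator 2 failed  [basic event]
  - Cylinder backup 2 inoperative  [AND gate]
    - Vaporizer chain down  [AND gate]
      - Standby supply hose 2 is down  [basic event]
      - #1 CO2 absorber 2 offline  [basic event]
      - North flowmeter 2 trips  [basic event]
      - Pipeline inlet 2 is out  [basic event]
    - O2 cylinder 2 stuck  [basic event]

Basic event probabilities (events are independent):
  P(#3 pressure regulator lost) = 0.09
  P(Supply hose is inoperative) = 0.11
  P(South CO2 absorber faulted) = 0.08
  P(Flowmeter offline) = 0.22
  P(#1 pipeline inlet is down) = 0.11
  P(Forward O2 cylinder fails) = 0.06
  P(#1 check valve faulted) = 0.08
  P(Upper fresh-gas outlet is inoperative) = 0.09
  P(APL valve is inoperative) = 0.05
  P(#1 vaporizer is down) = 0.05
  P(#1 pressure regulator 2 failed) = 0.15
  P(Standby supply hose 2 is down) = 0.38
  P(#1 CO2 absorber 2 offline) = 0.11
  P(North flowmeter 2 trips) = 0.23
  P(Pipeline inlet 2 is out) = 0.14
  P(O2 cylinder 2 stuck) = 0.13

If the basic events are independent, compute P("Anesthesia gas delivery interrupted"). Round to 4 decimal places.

0.1984

P(Cylinder backup fails) [AND] = 0.09 × 0.11 × 0.08 × 0.22 = 0.000174
P(Breathing circuit down) [AND] = 0.11 × 0.06 = 0.006600
P(Pipeline path unavailable) [AND] = 0.08 × 0.09 × 0.05 = 0.000360
P(Scavenge line unavailable) [OR] = 1 − (1−0.05) × (1−0.15) = 0.192500
P(O2 supply unavailable) [OR] = 1 − (1−0.006600) × (1−0.000360) × (1−0.192500) = 0.198118
P(Vaporizer chain down) [AND] = 0.38 × 0.11 × 0.23 × 0.14 = 0.001346
P(Cylinder backup 2 inoperative) [AND] = 0.001346 × 0.13 = 0.000175
P(Anesthesia gas delivery interrupted) [OR] = 1 − (1−0.000174) × (1−0.198118) × (1−0.000175) = 0.198398
Rounded to 4 decimal places: P(Anesthesia gas delivery interrupted) ≈ 0.1984.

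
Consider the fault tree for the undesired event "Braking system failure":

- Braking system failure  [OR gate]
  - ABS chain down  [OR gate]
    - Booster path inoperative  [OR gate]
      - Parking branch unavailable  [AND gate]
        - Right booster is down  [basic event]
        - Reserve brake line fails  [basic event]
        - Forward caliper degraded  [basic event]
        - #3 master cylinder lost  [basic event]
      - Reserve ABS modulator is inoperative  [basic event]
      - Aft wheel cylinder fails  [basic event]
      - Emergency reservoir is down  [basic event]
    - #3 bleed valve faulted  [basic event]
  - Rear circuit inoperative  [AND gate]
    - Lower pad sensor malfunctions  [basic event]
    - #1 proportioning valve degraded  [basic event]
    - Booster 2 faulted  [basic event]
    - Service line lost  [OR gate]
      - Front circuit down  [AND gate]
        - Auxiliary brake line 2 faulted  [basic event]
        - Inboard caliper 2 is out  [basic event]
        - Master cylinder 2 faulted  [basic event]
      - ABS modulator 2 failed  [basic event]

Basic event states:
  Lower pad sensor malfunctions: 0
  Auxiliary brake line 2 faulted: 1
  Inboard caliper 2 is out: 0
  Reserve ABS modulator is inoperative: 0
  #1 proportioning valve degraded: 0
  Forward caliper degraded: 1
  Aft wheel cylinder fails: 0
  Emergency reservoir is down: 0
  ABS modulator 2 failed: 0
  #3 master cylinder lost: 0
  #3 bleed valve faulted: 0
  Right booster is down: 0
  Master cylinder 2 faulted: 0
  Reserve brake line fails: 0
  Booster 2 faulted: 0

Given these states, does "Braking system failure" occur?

No

Parking branch unavailable [AND]: Right booster is down=not, Reserve brake line fails=not, Forward caliper degraded=occurs, #3 master cylinder lost=not → not all inputs occur → does not occur.
Booster path inoperative [OR]: Parking branch unavailable=not, Reserve ABS modulator is inoperative=not, Aft wheel cylinder fails=not, Emergency reservoir is down=not → no input occurs → does not occur.
ABS chain down [OR]: Booster path inoperative=not, #3 bleed valve faulted=not → no input occurs → does not occur.
Front circuit down [AND]: Auxiliary brake line 2 faulted=occurs, Inboard caliper 2 is out=not, Master cylinder 2 faulted=not → not all inputs occur → does not occur.
Service line lost [OR]: Front circuit down=not, ABS modulator 2 failed=not → no input occurs → does not occur.
Rear circuit inoperative [AND]: Lower pad sensor malfunctions=not, #1 proportioning valve degraded=not, Booster 2 faulted=not, Service line lost=not → not all inputs occur → does not occur.
Braking system failure [OR]: ABS chain down=not, Rear circuit inoperative=not → no input occurs → does not occur.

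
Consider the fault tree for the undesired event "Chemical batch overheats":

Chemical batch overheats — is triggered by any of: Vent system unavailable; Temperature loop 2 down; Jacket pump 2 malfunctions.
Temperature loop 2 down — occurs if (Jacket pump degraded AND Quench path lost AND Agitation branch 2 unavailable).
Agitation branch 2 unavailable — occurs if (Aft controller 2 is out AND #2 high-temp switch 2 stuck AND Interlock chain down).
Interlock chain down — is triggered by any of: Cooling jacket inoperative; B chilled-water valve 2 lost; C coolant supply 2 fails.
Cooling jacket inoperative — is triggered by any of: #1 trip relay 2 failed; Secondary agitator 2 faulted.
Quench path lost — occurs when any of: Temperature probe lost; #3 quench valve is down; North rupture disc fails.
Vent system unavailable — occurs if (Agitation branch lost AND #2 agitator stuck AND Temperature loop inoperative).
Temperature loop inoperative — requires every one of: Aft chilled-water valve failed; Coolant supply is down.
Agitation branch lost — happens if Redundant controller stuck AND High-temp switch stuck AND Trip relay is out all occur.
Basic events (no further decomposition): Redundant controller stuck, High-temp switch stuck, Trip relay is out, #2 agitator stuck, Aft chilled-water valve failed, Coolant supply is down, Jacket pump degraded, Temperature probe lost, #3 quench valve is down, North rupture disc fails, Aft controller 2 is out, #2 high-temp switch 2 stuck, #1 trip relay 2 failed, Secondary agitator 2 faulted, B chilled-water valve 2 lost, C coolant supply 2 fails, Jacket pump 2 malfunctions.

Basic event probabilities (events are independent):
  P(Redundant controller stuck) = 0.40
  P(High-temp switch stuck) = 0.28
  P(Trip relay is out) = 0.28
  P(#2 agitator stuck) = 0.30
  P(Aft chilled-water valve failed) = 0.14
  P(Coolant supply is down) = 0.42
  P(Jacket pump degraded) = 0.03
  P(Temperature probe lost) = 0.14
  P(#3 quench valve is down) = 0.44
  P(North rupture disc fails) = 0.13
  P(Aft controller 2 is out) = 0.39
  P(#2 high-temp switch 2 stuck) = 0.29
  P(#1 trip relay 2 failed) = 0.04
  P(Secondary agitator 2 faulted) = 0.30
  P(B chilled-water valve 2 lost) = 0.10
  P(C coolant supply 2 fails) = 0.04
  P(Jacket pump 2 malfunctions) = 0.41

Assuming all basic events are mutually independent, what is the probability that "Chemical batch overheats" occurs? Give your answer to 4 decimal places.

0.4108

P(Agitation branch lost) [AND] = 0.40 × 0.28 × 0.28 = 0.031360
P(Temperature loop inoperative) [AND] = 0.14 × 0.42 = 0.058800
P(Vent system unavailable) [AND] = 0.031360 × 0.30 × 0.058800 = 0.000553
P(Quench path lost) [OR] = 1 − (1−0.14) × (1−0.44) × (1−0.13) = 0.581008
P(Cooling jacket inoperative) [OR] = 1 − (1−0.04) × (1−0.30) = 0.328000
P(Interlock chain down) [OR] = 1 − (1−0.328000) × (1−0.10) × (1−0.04) = 0.419392
P(Agitation branch 2 unavailable) [AND] = 0.39 × 0.29 × 0.419392 = 0.047433
P(Temperature loop 2 down) [AND] = 0.03 × 0.581008 × 0.047433 = 0.000827
P(Chemical batch overheats) [OR] = 1 − (1−0.000553) × (1−0.000827) × (1−0.41) = 0.410814
Rounded to 4 decimal places: P(Chemical batch overheats) ≈ 0.4108.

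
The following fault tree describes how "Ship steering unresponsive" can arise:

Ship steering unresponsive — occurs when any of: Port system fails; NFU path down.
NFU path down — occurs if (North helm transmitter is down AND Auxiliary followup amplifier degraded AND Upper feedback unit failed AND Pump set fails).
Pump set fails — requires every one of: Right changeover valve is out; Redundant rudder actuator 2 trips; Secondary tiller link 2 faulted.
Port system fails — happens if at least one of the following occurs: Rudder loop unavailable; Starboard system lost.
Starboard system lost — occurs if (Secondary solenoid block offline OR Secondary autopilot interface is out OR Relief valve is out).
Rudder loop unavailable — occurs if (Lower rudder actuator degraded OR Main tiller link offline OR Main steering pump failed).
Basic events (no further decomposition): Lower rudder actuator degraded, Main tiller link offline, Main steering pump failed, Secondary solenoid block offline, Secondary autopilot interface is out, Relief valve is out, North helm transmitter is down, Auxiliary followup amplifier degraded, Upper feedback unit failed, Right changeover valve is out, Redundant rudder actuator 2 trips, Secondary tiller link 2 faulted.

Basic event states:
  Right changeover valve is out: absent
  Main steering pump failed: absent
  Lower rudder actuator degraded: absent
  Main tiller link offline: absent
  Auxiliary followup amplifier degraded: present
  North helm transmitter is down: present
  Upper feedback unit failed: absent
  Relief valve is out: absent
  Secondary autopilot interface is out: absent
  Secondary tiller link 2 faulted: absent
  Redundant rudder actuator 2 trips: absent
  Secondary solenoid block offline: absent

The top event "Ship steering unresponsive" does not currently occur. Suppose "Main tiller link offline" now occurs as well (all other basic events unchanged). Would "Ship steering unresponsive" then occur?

Counterfactual: set "Main tiller link offline" to occurred.
Rudder loop unavailable [OR]: Lower rudder actuator degraded=not, Main tiller link offline=occurs, Main steering pump failed=not → at least one input occurs → occurs.
Starboard system lost [OR]: Secondary solenoid block offline=not, Secondary autopilot interface is out=not, Relief valve is out=not → no input occurs → does not occur.
Port system fails [OR]: Rudder loop unavailable=occurs, Starboard system lost=not → at least one input occurs → occurs.
Pump set fails [AND]: Right changeover valve is out=not, Redundant rudder actuator 2 trips=not, Secondary tiller link 2 faulted=not → not all inputs occur → does not occur.
NFU path down [AND]: North helm transmitter is down=occurs, Auxiliary followup amplifier degraded=occurs, Upper feedback unit failed=not, Pump set fails=not → not all inputs occur → does not occur.
Ship steering unresponsive [OR]: Port system fails=occurs, NFU path down=not → at least one input occurs → occurs.

Yes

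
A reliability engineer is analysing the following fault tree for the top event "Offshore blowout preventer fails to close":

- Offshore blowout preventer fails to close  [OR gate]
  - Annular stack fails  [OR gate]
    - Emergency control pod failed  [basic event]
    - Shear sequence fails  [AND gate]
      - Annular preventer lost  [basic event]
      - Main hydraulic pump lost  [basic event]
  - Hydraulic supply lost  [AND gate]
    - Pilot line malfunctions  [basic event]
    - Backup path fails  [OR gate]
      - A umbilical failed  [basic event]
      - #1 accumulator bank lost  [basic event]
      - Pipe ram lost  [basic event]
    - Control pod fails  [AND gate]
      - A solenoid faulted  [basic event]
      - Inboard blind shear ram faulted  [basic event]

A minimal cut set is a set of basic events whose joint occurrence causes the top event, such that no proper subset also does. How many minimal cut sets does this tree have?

5

Shear sequence fails [AND]: one cut set from each child combined → 1 × 1 = 1 cut set(s).
Annular stack fails [OR]: union of children's cut sets → 2 cut set(s).
Backup path fails [OR]: union of children's cut sets → 3 cut set(s).
Control pod fails [AND]: one cut set from each child combined → 1 × 1 = 1 cut set(s).
Hydraulic supply lost [AND]: one cut set from each child combined → 1 × 3 × 1 = 3 cut set(s).
Offshore blowout preventer fails to close [OR]: union of children's cut sets → 5 cut set(s).
Minimal cut sets: {Emergency control pod failed}; {Annular preventer lost, Main hydraulic pump lost}; {A solenoid faulted, A umbilical failed, Inboard blind shear ram faulted, Pilot line malfunctions}; {#1 accumulator bank lost, A solenoid faulted, Inboard blind shear ram faulted, Pilot line malfunctions}; {A solenoid faulted, Inboard blind shear ram faulted, Pilot line malfunctions, Pipe ram lost}.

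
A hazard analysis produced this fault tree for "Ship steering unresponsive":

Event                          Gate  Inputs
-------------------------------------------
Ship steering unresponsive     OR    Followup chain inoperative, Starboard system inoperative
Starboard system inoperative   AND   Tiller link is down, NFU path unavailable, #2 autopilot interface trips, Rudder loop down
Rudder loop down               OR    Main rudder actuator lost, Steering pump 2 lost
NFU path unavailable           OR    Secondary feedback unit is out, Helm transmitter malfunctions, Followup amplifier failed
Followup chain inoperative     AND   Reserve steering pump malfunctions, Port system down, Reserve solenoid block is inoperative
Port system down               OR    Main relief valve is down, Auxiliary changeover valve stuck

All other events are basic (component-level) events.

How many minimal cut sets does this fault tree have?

Port system down [OR]: union of children's cut sets → 2 cut set(s).
Followup chain inoperative [AND]: one cut set from each child combined → 1 × 2 × 1 = 2 cut set(s).
NFU path unavailable [OR]: union of children's cut sets → 3 cut set(s).
Rudder loop down [OR]: union of children's cut sets → 2 cut set(s).
Starboard system inoperative [AND]: one cut set from each child combined → 1 × 3 × 1 × 2 = 6 cut set(s).
Ship steering unresponsive [OR]: union of children's cut sets → 8 cut set(s).
Minimal cut sets: {Main relief valve is down, Reserve solenoid block is inoperative, Reserve steering pump malfunctions}; {Auxiliary changeover valve stuck, Reserve solenoid block is inoperative, Reserve steering pump malfunctions}; {#2 autopilot interface trips, Main rudder actuator lost, Secondary feedback unit is out, Tiller link is down}; {#2 autopilot interface trips, Secondary feedback unit is out, Steering pump 2 lost, Tiller link is down}; {#2 autopilot interface trips, Helm transmitter malfunctions, Main rudder actuator lost, Tiller link is down}; {#2 autopilot interface trips, Helm transmitter malfunctions, Steering pump 2 lost, Tiller link is down}; {#2 autopilot interface trips, Followup amplifier failed, Main rudder actuator lost, Tiller link is down}; {#2 autopilot interface trips, Followup amplifier failed, Steering pump 2 lost, Tiller link is down}.

8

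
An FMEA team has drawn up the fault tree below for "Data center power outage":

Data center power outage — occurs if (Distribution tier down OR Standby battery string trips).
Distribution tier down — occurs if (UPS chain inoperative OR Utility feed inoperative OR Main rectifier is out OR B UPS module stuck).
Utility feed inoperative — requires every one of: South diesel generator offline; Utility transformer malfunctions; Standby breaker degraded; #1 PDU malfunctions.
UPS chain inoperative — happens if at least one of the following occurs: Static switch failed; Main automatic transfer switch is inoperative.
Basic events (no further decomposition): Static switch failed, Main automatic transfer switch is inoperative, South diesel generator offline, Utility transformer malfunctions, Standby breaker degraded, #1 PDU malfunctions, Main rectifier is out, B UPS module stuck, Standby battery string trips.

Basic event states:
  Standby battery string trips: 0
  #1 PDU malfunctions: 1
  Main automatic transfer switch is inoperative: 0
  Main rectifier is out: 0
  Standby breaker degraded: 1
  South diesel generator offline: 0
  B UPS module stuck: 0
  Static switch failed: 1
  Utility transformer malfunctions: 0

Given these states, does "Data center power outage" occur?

UPS chain inoperative [OR]: Static switch failed=occurs, Main automatic transfer switch is inoperative=not → at least one input occurs → occurs.
Utility feed inoperative [AND]: South diesel generator offline=not, Utility transformer malfunctions=not, Standby breaker degraded=occurs, #1 PDU malfunctions=occurs → not all inputs occur → does not occur.
Distribution tier down [OR]: UPS chain inoperative=occurs, Utility feed inoperative=not, Main rectifier is out=not, B UPS module stuck=not → at least one input occurs → occurs.
Data center power outage [OR]: Distribution tier down=occurs, Standby battery string trips=not → at least one input occurs → occurs.

Yes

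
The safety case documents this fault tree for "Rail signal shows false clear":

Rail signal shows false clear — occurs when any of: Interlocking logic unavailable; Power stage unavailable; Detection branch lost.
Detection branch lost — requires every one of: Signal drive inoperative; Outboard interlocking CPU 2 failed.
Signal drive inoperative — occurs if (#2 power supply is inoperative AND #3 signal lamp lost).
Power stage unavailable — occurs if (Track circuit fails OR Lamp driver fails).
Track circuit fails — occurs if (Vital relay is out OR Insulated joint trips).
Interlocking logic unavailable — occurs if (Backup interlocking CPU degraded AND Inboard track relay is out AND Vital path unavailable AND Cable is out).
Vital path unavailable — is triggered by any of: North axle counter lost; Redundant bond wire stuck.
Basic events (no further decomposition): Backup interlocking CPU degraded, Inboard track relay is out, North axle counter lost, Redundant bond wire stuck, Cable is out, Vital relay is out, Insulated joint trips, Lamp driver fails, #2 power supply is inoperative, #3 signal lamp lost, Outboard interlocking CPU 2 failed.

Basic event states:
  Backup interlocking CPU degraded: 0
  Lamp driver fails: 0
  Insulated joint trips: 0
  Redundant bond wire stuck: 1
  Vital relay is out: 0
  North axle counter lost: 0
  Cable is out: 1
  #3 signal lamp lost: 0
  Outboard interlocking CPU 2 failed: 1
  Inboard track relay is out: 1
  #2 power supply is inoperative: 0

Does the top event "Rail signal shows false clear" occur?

Vital path unavailable [OR]: North axle counter lost=not, Redundant bond wire stuck=occurs → at least one input occurs → occurs.
Interlocking logic unavailable [AND]: Backup interlocking CPU degraded=not, Inboard track relay is out=occurs, Vital path unavailable=occurs, Cable is out=occurs → not all inputs occur → does not occur.
Track circuit fails [OR]: Vital relay is out=not, Insulated joint trips=not → no input occurs → does not occur.
Power stage unavailable [OR]: Track circuit fails=not, Lamp driver fails=not → no input occurs → does not occur.
Signal drive inoperative [AND]: #2 power supply is inoperative=not, #3 signal lamp lost=not → not all inputs occur → does not occur.
Detection branch lost [AND]: Signal drive inoperative=not, Outboard interlocking CPU 2 failed=occurs → not all inputs occur → does not occur.
Rail signal shows false clear [OR]: Interlocking logic unavailable=not, Power stage unavailable=not, Detection branch lost=not → no input occurs → does not occur.

No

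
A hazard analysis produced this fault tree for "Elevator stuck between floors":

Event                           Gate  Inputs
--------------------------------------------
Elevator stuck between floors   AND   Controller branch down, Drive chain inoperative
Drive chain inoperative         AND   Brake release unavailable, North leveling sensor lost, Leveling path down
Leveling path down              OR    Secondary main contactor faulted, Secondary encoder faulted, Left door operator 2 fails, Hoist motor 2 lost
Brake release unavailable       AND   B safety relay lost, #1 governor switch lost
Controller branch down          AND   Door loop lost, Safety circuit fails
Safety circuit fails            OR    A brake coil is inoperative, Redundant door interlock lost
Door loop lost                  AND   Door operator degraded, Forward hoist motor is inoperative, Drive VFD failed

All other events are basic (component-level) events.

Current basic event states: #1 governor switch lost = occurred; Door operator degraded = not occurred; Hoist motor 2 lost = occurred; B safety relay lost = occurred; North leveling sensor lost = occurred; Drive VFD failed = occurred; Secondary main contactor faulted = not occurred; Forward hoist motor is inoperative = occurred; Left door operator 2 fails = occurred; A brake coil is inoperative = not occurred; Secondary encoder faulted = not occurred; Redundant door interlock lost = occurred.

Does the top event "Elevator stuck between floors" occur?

No

Door loop lost [AND]: Door operator degraded=not, Forward hoist motor is inoperative=occurs, Drive VFD failed=occurs → not all inputs occur → does not occur.
Safety circuit fails [OR]: A brake coil is inoperative=not, Redundant door interlock lost=occurs → at least one input occurs → occurs.
Controller branch down [AND]: Door loop lost=not, Safety circuit fails=occurs → not all inputs occur → does not occur.
Brake release unavailable [AND]: B safety relay lost=occurs, #1 governor switch lost=occurs → all inputs occur → occurs.
Leveling path down [OR]: Secondary main contactor faulted=not, Secondary encoder faulted=not, Left door operator 2 fails=occurs, Hoist motor 2 lost=occurs → at least one input occurs → occurs.
Drive chain inoperative [AND]: Brake release unavailable=occurs, North leveling sensor lost=occurs, Leveling path down=occurs → all inputs occur → occurs.
Elevator stuck between floors [AND]: Controller branch down=not, Drive chain inoperative=occurs → not all inputs occur → does not occur.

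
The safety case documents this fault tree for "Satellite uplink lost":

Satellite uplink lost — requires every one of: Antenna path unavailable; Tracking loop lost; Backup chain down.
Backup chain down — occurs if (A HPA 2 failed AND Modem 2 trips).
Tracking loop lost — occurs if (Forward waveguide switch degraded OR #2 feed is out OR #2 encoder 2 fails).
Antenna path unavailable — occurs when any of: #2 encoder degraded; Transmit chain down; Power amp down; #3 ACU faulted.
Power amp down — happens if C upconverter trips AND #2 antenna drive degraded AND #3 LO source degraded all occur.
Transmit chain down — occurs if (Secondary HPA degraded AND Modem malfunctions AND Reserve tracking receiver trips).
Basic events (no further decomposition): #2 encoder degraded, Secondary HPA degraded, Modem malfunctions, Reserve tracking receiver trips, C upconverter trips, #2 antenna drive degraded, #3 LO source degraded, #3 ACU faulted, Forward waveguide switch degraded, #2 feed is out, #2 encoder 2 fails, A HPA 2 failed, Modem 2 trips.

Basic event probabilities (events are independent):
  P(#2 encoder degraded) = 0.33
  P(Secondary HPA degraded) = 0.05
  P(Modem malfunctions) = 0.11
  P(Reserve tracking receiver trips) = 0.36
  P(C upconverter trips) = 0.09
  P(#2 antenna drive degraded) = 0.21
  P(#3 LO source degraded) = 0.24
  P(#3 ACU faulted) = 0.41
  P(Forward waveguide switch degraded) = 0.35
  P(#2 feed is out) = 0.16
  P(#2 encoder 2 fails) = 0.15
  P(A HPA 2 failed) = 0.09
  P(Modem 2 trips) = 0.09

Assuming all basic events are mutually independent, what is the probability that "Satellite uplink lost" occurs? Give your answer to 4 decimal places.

P(Transmit chain down) [AND] = 0.05 × 0.11 × 0.36 = 0.001980
P(Power amp down) [AND] = 0.09 × 0.21 × 0.24 = 0.004536
P(Antenna path unavailable) [OR] = 1 − (1−0.33) × (1−0.001980) × (1−0.004536) × (1−0.41) = 0.607272
P(Tracking loop lost) [OR] = 1 − (1−0.35) × (1−0.16) × (1−0.15) = 0.535900
P(Backup chain down) [AND] = 0.09 × 0.09 = 0.008100
P(Satellite uplink lost) [AND] = 0.607272 × 0.535900 × 0.008100 = 0.002636
Rounded to 4 decimal places: P(Satellite uplink lost) ≈ 0.0026.

0.0026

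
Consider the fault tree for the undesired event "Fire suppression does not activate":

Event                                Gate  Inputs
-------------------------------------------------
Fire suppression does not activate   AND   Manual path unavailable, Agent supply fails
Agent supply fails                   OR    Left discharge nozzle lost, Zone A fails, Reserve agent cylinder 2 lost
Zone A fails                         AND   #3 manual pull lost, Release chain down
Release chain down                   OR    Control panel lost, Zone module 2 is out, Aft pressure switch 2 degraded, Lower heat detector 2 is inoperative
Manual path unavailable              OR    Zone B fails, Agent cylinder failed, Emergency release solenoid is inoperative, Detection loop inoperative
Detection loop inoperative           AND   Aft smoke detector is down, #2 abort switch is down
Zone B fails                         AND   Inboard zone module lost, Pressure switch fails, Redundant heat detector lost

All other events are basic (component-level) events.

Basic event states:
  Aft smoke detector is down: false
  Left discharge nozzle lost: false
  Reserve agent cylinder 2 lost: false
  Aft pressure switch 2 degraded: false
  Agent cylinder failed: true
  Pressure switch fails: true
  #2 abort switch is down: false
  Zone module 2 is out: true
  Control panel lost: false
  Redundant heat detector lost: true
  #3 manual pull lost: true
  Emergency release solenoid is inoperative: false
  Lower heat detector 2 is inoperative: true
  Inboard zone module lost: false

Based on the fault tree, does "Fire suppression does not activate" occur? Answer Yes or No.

Zone B fails [AND]: Inboard zone module lost=not, Pressure switch fails=occurs, Redundant heat detector lost=occurs → not all inputs occur → does not occur.
Detection loop inoperative [AND]: Aft smoke detector is down=not, #2 abort switch is down=not → not all inputs occur → does not occur.
Manual path unavailable [OR]: Zone B fails=not, Agent cylinder failed=occurs, Emergency release solenoid is inoperative=not, Detection loop inoperative=not → at least one input occurs → occurs.
Release chain down [OR]: Control panel lost=not, Zone module 2 is out=occurs, Aft pressure switch 2 degraded=not, Lower heat detector 2 is inoperative=occurs → at least one input occurs → occurs.
Zone A fails [AND]: #3 manual pull lost=occurs, Release chain down=occurs → all inputs occur → occurs.
Agent supply fails [OR]: Left discharge nozzle lost=not, Zone A fails=occurs, Reserve agent cylinder 2 lost=not → at least one input occurs → occurs.
Fire suppression does not activate [AND]: Manual path unavailable=occurs, Agent supply fails=occurs → all inputs occur → occurs.

Yes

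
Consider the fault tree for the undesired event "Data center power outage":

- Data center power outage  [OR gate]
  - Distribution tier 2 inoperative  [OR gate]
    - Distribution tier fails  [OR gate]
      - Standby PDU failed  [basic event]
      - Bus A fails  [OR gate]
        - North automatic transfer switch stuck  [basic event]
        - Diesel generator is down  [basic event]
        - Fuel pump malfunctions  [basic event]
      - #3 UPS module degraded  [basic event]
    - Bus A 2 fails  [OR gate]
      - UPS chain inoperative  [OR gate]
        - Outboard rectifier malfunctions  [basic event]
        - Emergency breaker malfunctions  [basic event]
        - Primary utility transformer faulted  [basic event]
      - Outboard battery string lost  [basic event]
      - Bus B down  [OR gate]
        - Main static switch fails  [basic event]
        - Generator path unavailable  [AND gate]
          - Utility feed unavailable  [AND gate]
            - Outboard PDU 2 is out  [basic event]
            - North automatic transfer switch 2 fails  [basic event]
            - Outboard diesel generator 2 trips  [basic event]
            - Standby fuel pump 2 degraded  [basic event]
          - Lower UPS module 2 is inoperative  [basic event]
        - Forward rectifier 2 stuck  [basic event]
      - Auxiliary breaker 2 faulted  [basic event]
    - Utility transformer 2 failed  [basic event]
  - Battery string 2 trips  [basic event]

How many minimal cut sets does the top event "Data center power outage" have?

Bus A fails [OR]: union of children's cut sets → 3 cut set(s).
Distribution tier fails [OR]: union of children's cut sets → 5 cut set(s).
UPS chain inoperative [OR]: union of children's cut sets → 3 cut set(s).
Utility feed unavailable [AND]: one cut set from each child combined → 1 × 1 × 1 × 1 = 1 cut set(s).
Generator path unavailable [AND]: one cut set from each child combined → 1 × 1 = 1 cut set(s).
Bus B down [OR]: union of children's cut sets → 3 cut set(s).
Bus A 2 fails [OR]: union of children's cut sets → 8 cut set(s).
Distribution tier 2 inoperative [OR]: union of children's cut sets → 14 cut set(s).
Data center power outage [OR]: union of children's cut sets → 15 cut set(s).

15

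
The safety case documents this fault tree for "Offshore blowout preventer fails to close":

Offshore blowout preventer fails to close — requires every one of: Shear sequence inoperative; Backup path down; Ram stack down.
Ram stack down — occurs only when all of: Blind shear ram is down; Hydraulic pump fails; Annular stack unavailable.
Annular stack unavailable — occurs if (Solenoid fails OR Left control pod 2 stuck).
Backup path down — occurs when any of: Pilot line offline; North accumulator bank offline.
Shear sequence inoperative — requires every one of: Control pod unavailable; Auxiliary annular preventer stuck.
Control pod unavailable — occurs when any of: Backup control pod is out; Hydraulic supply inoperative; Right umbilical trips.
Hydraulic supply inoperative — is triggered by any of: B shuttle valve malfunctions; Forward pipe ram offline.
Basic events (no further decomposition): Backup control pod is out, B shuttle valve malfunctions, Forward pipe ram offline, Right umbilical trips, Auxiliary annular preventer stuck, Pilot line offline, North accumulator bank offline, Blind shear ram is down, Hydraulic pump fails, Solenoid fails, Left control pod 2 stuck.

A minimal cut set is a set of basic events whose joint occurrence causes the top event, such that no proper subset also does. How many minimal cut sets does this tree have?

16

Hydraulic supply inoperative [OR]: union of children's cut sets → 2 cut set(s).
Control pod unavailable [OR]: union of children's cut sets → 4 cut set(s).
Shear sequence inoperative [AND]: one cut set from each child combined → 4 × 1 = 4 cut set(s).
Backup path down [OR]: union of children's cut sets → 2 cut set(s).
Annular stack unavailable [OR]: union of children's cut sets → 2 cut set(s).
Ram stack down [AND]: one cut set from each child combined → 1 × 1 × 2 = 2 cut set(s).
Offshore blowout preventer fails to close [AND]: one cut set from each child combined → 4 × 2 × 2 = 16 cut set(s).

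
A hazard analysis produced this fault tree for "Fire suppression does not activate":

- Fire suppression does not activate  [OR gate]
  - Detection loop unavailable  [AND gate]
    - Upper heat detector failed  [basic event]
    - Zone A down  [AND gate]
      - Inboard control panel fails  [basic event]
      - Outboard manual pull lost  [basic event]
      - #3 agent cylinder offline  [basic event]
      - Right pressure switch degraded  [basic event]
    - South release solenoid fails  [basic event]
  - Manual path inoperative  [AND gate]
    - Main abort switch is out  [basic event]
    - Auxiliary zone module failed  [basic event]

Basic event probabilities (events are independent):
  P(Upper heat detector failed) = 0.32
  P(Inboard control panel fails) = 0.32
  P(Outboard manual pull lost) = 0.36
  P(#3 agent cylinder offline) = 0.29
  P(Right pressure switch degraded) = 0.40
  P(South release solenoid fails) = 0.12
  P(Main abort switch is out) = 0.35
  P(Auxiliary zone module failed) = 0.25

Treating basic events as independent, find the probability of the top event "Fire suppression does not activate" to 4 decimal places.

P(Zone A down) [AND] = 0.32 × 0.36 × 0.29 × 0.40 = 0.013363
P(Detection loop unavailable) [AND] = 0.32 × 0.013363 × 0.12 = 0.000513
P(Manual path inoperative) [AND] = 0.35 × 0.25 = 0.087500
P(Fire suppression does not activate) [OR] = 1 − (1−0.000513) × (1−0.087500) = 0.087968
Rounded to 4 decimal places: P(Fire suppression does not activate) ≈ 0.0880.

0.0880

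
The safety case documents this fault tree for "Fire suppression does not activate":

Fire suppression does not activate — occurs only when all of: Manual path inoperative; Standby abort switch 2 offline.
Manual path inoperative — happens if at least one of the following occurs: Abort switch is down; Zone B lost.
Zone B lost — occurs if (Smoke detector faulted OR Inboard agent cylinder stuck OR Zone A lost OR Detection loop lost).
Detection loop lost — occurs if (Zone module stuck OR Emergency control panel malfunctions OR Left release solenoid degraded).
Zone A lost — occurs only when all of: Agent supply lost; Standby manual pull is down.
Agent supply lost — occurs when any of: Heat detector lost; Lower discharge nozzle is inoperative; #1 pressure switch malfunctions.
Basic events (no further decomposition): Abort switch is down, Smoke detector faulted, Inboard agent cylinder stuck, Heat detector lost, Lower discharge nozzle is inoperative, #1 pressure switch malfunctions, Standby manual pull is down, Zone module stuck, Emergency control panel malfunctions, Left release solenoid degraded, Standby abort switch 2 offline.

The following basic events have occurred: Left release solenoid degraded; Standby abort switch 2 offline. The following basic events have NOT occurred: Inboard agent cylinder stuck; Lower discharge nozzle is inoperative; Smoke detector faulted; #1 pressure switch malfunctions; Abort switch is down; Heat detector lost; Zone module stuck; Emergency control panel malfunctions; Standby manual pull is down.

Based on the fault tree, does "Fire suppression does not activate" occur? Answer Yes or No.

Yes

Agent supply lost [OR]: Heat detector lost=not, Lower discharge nozzle is inoperative=not, #1 pressure switch malfunctions=not → no input occurs → does not occur.
Zone A lost [AND]: Agent supply lost=not, Standby manual pull is down=not → not all inputs occur → does not occur.
Detection loop lost [OR]: Zone module stuck=not, Emergency control panel malfunctions=not, Left release solenoid degraded=occurs → at least one input occurs → occurs.
Zone B lost [OR]: Smoke detector faulted=not, Inboard agent cylinder stuck=not, Zone A lost=not, Detection loop lost=occurs → at least one input occurs → occurs.
Manual path inoperative [OR]: Abort switch is down=not, Zone B lost=occurs → at least one input occurs → occurs.
Fire suppression does not activate [AND]: Manual path inoperative=occurs, Standby abort switch 2 offline=occurs → all inputs occur → occurs.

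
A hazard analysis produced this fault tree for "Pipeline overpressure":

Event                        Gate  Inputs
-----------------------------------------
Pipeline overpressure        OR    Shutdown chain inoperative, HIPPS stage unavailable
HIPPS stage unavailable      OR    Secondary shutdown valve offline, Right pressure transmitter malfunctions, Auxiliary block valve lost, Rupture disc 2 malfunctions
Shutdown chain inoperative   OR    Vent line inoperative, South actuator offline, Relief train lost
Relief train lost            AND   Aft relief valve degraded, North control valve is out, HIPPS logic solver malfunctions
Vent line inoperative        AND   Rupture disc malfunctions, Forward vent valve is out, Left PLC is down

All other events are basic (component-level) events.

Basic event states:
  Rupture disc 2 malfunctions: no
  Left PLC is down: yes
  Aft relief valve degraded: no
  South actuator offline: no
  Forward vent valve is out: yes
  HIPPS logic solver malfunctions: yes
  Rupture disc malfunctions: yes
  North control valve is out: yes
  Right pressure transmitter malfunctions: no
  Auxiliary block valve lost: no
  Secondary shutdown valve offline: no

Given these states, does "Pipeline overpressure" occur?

Yes

Vent line inoperative [AND]: Rupture disc malfunctions=occurs, Forward vent valve is out=occurs, Left PLC is down=occurs → all inputs occur → occurs.
Relief train lost [AND]: Aft relief valve degraded=not, North control valve is out=occurs, HIPPS logic solver malfunctions=occurs → not all inputs occur → does not occur.
Shutdown chain inoperative [OR]: Vent line inoperative=occurs, South actuator offline=not, Relief train lost=not → at least one input occurs → occurs.
HIPPS stage unavailable [OR]: Secondary shutdown valve offline=not, Right pressure transmitter malfunctions=not, Auxiliary block valve lost=not, Rupture disc 2 malfunctions=not → no input occurs → does not occur.
Pipeline overpressure [OR]: Shutdown chain inoperative=occurs, HIPPS stage unavailable=not → at least one input occurs → occurs.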